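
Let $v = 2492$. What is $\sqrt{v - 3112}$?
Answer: $2 i \sqrt{155} \approx 24.9 i$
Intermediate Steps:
$\sqrt{v - 3112} = \sqrt{2492 - 3112} = \sqrt{-620} = 2 i \sqrt{155}$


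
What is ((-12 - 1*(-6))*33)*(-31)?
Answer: 6138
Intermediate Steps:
((-12 - 1*(-6))*33)*(-31) = ((-12 + 6)*33)*(-31) = -6*33*(-31) = -198*(-31) = 6138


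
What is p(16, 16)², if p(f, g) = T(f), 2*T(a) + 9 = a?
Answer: 49/4 ≈ 12.250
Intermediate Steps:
T(a) = -9/2 + a/2
p(f, g) = -9/2 + f/2
p(16, 16)² = (-9/2 + (½)*16)² = (-9/2 + 8)² = (7/2)² = 49/4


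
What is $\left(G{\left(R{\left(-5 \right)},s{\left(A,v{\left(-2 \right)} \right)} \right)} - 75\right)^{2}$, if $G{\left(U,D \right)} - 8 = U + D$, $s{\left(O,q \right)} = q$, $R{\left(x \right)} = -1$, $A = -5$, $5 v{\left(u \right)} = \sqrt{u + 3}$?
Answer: $\frac{114921}{25} \approx 4596.8$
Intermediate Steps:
$v{\left(u \right)} = \frac{\sqrt{3 + u}}{5}$ ($v{\left(u \right)} = \frac{\sqrt{u + 3}}{5} = \frac{\sqrt{3 + u}}{5}$)
$G{\left(U,D \right)} = 8 + D + U$ ($G{\left(U,D \right)} = 8 + \left(U + D\right) = 8 + \left(D + U\right) = 8 + D + U$)
$\left(G{\left(R{\left(-5 \right)},s{\left(A,v{\left(-2 \right)} \right)} \right)} - 75\right)^{2} = \left(\left(8 + \frac{\sqrt{3 - 2}}{5} - 1\right) - 75\right)^{2} = \left(\left(8 + \frac{\sqrt{1}}{5} - 1\right) - 75\right)^{2} = \left(\left(8 + \frac{1}{5} \cdot 1 - 1\right) - 75\right)^{2} = \left(\left(8 + \frac{1}{5} - 1\right) - 75\right)^{2} = \left(\frac{36}{5} - 75\right)^{2} = \left(- \frac{339}{5}\right)^{2} = \frac{114921}{25}$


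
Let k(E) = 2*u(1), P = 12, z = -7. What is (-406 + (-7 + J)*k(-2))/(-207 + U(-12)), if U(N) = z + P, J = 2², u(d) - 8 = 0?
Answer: 227/101 ≈ 2.2475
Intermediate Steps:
u(d) = 8 (u(d) = 8 + 0 = 8)
J = 4
U(N) = 5 (U(N) = -7 + 12 = 5)
k(E) = 16 (k(E) = 2*8 = 16)
(-406 + (-7 + J)*k(-2))/(-207 + U(-12)) = (-406 + (-7 + 4)*16)/(-207 + 5) = (-406 - 3*16)/(-202) = (-406 - 48)*(-1/202) = -454*(-1/202) = 227/101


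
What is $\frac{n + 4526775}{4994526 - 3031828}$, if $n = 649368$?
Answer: $\frac{5176143}{1962698} \approx 2.6373$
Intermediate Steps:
$\frac{n + 4526775}{4994526 - 3031828} = \frac{649368 + 4526775}{4994526 - 3031828} = \frac{5176143}{1962698}$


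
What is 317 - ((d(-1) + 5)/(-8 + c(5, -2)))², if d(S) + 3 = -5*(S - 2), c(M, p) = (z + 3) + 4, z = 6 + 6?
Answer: 38068/121 ≈ 314.61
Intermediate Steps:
z = 12
c(M, p) = 19 (c(M, p) = (12 + 3) + 4 = 15 + 4 = 19)
d(S) = 7 - 5*S (d(S) = -3 - 5*(S - 2) = -3 - 5*(-2 + S) = -3 + (10 - 5*S) = 7 - 5*S)
317 - ((d(-1) + 5)/(-8 + c(5, -2)))² = 317 - (((7 - 5*(-1)) + 5)/(-8 + 19))² = 317 - (((7 + 5) + 5)/11)² = 317 - ((12 + 5)*(1/11))² = 317 - (17*(1/11))² = 317 - (17/11)² = 317 - 1*289/121 = 317 - 289/121 = 38068/121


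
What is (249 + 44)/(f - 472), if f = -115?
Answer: -293/587 ≈ -0.49915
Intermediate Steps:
(249 + 44)/(f - 472) = (249 + 44)/(-115 - 472) = 293/(-587) = 293*(-1/587) = -293/587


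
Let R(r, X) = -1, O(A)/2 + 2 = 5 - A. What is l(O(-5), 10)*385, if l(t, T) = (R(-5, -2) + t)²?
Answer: 86625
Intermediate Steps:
O(A) = 6 - 2*A (O(A) = -4 + 2*(5 - A) = -4 + (10 - 2*A) = 6 - 2*A)
l(t, T) = (-1 + t)²
l(O(-5), 10)*385 = (-1 + (6 - 2*(-5)))²*385 = (-1 + (6 + 10))²*385 = (-1 + 16)²*385 = 15²*385 = 225*385 = 86625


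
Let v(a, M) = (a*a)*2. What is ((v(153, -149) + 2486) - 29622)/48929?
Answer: 19682/48929 ≈ 0.40226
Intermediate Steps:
v(a, M) = 2*a**2 (v(a, M) = a**2*2 = 2*a**2)
((v(153, -149) + 2486) - 29622)/48929 = ((2*153**2 + 2486) - 29622)/48929 = ((2*23409 + 2486) - 29622)*(1/48929) = ((46818 + 2486) - 29622)*(1/48929) = (49304 - 29622)*(1/48929) = 19682*(1/48929) = 19682/48929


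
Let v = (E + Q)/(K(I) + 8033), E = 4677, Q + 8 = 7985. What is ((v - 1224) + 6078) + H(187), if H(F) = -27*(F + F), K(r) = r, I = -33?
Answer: -20969673/4000 ≈ -5242.4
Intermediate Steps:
Q = 7977 (Q = -8 + 7985 = 7977)
H(F) = -54*F
v = 6327/4000 (v = (4677 + 7977)/(-33 + 8033) = 12654/8000 = 12654*(1/8000) = 6327/4000 ≈ 1.5817)
((v - 1224) + 6078) + H(187) = ((6327/4000 - 1224) + 6078) - 54*187 = (-4889673/4000 + 6078) - 10098 = 19422327/4000 - 10098 = -20969673/4000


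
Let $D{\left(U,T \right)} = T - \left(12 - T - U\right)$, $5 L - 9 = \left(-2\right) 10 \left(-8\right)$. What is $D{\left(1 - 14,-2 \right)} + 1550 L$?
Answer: $52361$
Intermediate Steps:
$L = \frac{169}{5}$ ($L = \frac{9}{5} + \frac{\left(-2\right) 10 \left(-8\right)}{5} = \frac{9}{5} + \frac{\left(-20\right) \left(-8\right)}{5} = \frac{9}{5} + \frac{1}{5} \cdot 160 = \frac{9}{5} + 32 = \frac{169}{5} \approx 33.8$)
$D{\left(U,T \right)} = -12 + U + 2 T$ ($D{\left(U,T \right)} = T - \left(12 - T - U\right) = T + \left(-12 + T + U\right) = -12 + U + 2 T$)
$D{\left(1 - 14,-2 \right)} + 1550 L = \left(-12 + \left(1 - 14\right) + 2 \left(-2\right)\right) + 1550 \cdot \frac{169}{5} = \left(-12 - 13 - 4\right) + 52390 = -29 + 52390 = 52361$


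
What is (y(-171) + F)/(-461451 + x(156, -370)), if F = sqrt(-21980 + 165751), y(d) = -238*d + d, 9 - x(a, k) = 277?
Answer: -2133/24301 - sqrt(143771)/461719 ≈ -0.088595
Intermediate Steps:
x(a, k) = -268 (x(a, k) = 9 - 1*277 = 9 - 277 = -268)
y(d) = -237*d
F = sqrt(143771) ≈ 379.17
(y(-171) + F)/(-461451 + x(156, -370)) = (-237*(-171) + sqrt(143771))/(-461451 - 268) = (40527 + sqrt(143771))/(-461719) = (40527 + sqrt(143771))*(-1/461719) = -2133/24301 - sqrt(143771)/461719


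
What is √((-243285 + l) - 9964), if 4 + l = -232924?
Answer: I*√486177 ≈ 697.26*I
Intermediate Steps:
l = -232928 (l = -4 - 232924 = -232928)
√((-243285 + l) - 9964) = √((-243285 - 232928) - 9964) = √(-476213 - 9964) = √(-486177) = I*√486177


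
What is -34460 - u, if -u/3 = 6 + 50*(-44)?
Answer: -41042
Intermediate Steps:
u = 6582 (u = -3*(6 + 50*(-44)) = -3*(6 - 2200) = -3*(-2194) = 6582)
-34460 - u = -34460 - 1*6582 = -34460 - 6582 = -41042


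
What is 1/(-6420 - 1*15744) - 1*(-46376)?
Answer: 1027877663/22164 ≈ 46376.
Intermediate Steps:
1/(-6420 - 1*15744) - 1*(-46376) = 1/(-6420 - 15744) + 46376 = 1/(-22164) + 46376 = -1/22164 + 46376 = 1027877663/22164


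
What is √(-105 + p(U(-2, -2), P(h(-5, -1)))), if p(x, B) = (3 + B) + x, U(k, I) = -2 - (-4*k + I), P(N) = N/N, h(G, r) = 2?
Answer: I*√109 ≈ 10.44*I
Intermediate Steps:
P(N) = 1
U(k, I) = -2 - I + 4*k (U(k, I) = -2 - (I - 4*k) = -2 + (-I + 4*k) = -2 - I + 4*k)
p(x, B) = 3 + B + x
√(-105 + p(U(-2, -2), P(h(-5, -1)))) = √(-105 + (3 + 1 + (-2 - 1*(-2) + 4*(-2)))) = √(-105 + (3 + 1 + (-2 + 2 - 8))) = √(-105 + (3 + 1 - 8)) = √(-105 - 4) = √(-109) = I*√109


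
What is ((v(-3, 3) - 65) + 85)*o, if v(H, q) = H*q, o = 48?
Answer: 528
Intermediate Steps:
((v(-3, 3) - 65) + 85)*o = ((-3*3 - 65) + 85)*48 = ((-9 - 65) + 85)*48 = (-74 + 85)*48 = 11*48 = 528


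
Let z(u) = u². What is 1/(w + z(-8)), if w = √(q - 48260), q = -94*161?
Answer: 32/33745 - I*√63394/67490 ≈ 0.00094829 - 0.0037307*I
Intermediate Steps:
q = -15134
w = I*√63394 (w = √(-15134 - 48260) = √(-63394) = I*√63394 ≈ 251.78*I)
1/(w + z(-8)) = 1/(I*√63394 + (-8)²) = 1/(I*√63394 + 64) = 1/(64 + I*√63394)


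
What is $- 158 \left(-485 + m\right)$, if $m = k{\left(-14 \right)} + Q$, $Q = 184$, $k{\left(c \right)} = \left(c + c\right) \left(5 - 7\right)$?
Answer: $38710$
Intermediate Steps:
$k{\left(c \right)} = - 4 c$ ($k{\left(c \right)} = 2 c \left(-2\right) = - 4 c$)
$m = 240$ ($m = \left(-4\right) \left(-14\right) + 184 = 56 + 184 = 240$)
$- 158 \left(-485 + m\right) = - 158 \left(-485 + 240\right) = \left(-158\right) \left(-245\right) = 38710$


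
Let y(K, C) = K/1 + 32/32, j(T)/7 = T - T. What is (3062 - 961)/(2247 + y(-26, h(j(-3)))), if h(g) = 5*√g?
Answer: 191/202 ≈ 0.94554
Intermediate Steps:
j(T) = 0 (j(T) = 7*(T - T) = 7*0 = 0)
y(K, C) = 1 + K (y(K, C) = K*1 + 32*(1/32) = K + 1 = 1 + K)
(3062 - 961)/(2247 + y(-26, h(j(-3)))) = (3062 - 961)/(2247 + (1 - 26)) = 2101/(2247 - 25) = 2101/2222 = 2101*(1/2222) = 191/202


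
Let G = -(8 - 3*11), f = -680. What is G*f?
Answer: -17000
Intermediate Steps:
G = 25 (G = -(8 - 33) = -1*(-25) = 25)
G*f = 25*(-680) = -17000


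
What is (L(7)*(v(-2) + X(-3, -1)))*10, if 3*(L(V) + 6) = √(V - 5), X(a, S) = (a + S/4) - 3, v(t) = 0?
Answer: 375 - 125*√2/6 ≈ 345.54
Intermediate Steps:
X(a, S) = -3 + a + S/4 (X(a, S) = (a + S*(¼)) - 3 = (a + S/4) - 3 = -3 + a + S/4)
L(V) = -6 + √(-5 + V)/3 (L(V) = -6 + √(V - 5)/3 = -6 + √(-5 + V)/3)
(L(7)*(v(-2) + X(-3, -1)))*10 = ((-6 + √(-5 + 7)/3)*(0 + (-3 - 3 + (¼)*(-1))))*10 = ((-6 + √2/3)*(0 + (-3 - 3 - ¼)))*10 = ((-6 + √2/3)*(0 - 25/4))*10 = ((-6 + √2/3)*(-25/4))*10 = (75/2 - 25*√2/12)*10 = 375 - 125*√2/6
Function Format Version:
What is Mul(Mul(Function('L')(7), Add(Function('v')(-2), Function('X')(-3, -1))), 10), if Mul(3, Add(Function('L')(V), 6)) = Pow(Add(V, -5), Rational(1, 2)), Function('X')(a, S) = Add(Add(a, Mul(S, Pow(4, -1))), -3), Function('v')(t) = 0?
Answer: Add(375, Mul(Rational(-125, 6), Pow(2, Rational(1, 2)))) ≈ 345.54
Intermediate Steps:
Function('X')(a, S) = Add(-3, a, Mul(Rational(1, 4), S)) (Function('X')(a, S) = Add(Add(a, Mul(S, Rational(1, 4))), -3) = Add(Add(a, Mul(Rational(1, 4), S)), -3) = Add(-3, a, Mul(Rational(1, 4), S)))
Function('L')(V) = Add(-6, Mul(Rational(1, 3), Pow(Add(-5, V), Rational(1, 2)))) (Function('L')(V) = Add(-6, Mul(Rational(1, 3), Pow(Add(V, -5), Rational(1, 2)))) = Add(-6, Mul(Rational(1, 3), Pow(Add(-5, V), Rational(1, 2)))))
Mul(Mul(Function('L')(7), Add(Function('v')(-2), Function('X')(-3, -1))), 10) = Mul(Mul(Add(-6, Mul(Rational(1, 3), Pow(Add(-5, 7), Rational(1, 2)))), Add(0, Add(-3, -3, Mul(Rational(1, 4), -1)))), 10) = Mul(Mul(Add(-6, Mul(Rational(1, 3), Pow(2, Rational(1, 2)))), Add(0, Add(-3, -3, Rational(-1, 4)))), 10) = Mul(Mul(Add(-6, Mul(Rational(1, 3), Pow(2, Rational(1, 2)))), Add(0, Rational(-25, 4))), 10) = Mul(Mul(Add(-6, Mul(Rational(1, 3), Pow(2, Rational(1, 2)))), Rational(-25, 4)), 10) = Mul(Add(Rational(75, 2), Mul(Rational(-25, 12), Pow(2, Rational(1, 2)))), 10) = Add(375, Mul(Rational(-125, 6), Pow(2, Rational(1, 2))))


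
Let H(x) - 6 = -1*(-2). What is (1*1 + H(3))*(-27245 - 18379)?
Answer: -410616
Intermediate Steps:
H(x) = 8 (H(x) = 6 - 1*(-2) = 6 + 2 = 8)
(1*1 + H(3))*(-27245 - 18379) = (1*1 + 8)*(-27245 - 18379) = (1 + 8)*(-45624) = 9*(-45624) = -410616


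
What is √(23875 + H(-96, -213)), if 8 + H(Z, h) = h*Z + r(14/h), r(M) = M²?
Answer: √2010527431/213 ≈ 210.51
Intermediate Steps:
H(Z, h) = -8 + 196/h² + Z*h (H(Z, h) = -8 + (h*Z + (14/h)²) = -8 + (Z*h + 196/h²) = -8 + (196/h² + Z*h) = -8 + 196/h² + Z*h)
√(23875 + H(-96, -213)) = √(23875 + (-8 + 196/(-213)² - 96*(-213))) = √(23875 + (-8 + 196*(1/45369) + 20448)) = √(23875 + (-8 + 196/45369 + 20448)) = √(23875 + 927342556/45369) = √(2010527431/45369) = √2010527431/213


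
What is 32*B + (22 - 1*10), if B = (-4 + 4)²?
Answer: 12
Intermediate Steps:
B = 0 (B = 0² = 0)
32*B + (22 - 1*10) = 32*0 + (22 - 1*10) = 0 + (22 - 10) = 0 + 12 = 12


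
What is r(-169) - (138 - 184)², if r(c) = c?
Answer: -2285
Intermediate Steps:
r(-169) - (138 - 184)² = -169 - (138 - 184)² = -169 - 1*(-46)² = -169 - 1*2116 = -169 - 2116 = -2285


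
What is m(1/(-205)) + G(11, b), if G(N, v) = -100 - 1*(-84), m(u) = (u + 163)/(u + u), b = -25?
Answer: -16723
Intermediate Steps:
m(u) = (163 + u)/(2*u) (m(u) = (163 + u)/((2*u)) = (163 + u)*(1/(2*u)) = (163 + u)/(2*u))
G(N, v) = -16 (G(N, v) = -100 + 84 = -16)
m(1/(-205)) + G(11, b) = (163 + 1/(-205))/(2*(1/(-205))) - 16 = (163 - 1/205)/(2*(-1/205)) - 16 = (½)*(-205)*(33414/205) - 16 = -16707 - 16 = -16723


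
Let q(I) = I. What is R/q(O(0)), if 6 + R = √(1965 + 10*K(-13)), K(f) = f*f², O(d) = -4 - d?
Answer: 3/2 - I*√20005/4 ≈ 1.5 - 35.36*I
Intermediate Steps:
K(f) = f³
R = -6 + I*√20005 (R = -6 + √(1965 + 10*(-13)³) = -6 + √(1965 + 10*(-2197)) = -6 + √(1965 - 21970) = -6 + √(-20005) = -6 + I*√20005 ≈ -6.0 + 141.44*I)
R/q(O(0)) = (-6 + I*√20005)/(-4 - 1*0) = (-6 + I*√20005)/(-4 + 0) = (-6 + I*√20005)/(-4) = (-6 + I*√20005)*(-¼) = 3/2 - I*√20005/4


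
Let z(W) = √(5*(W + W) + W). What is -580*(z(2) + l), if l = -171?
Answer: 99180 - 580*√22 ≈ 96460.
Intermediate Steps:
z(W) = √11*√W (z(W) = √(5*(2*W) + W) = √(10*W + W) = √(11*W) = √11*√W)
-580*(z(2) + l) = -580*(√11*√2 - 171) = -580*(√22 - 171) = -580*(-171 + √22) = 99180 - 580*√22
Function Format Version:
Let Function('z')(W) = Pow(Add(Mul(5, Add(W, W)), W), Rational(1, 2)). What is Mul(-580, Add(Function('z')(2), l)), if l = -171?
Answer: Add(99180, Mul(-580, Pow(22, Rational(1, 2)))) ≈ 96460.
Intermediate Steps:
Function('z')(W) = Mul(Pow(11, Rational(1, 2)), Pow(W, Rational(1, 2))) (Function('z')(W) = Pow(Add(Mul(5, Mul(2, W)), W), Rational(1, 2)) = Pow(Add(Mul(10, W), W), Rational(1, 2)) = Pow(Mul(11, W), Rational(1, 2)) = Mul(Pow(11, Rational(1, 2)), Pow(W, Rational(1, 2))))
Mul(-580, Add(Function('z')(2), l)) = Mul(-580, Add(Mul(Pow(11, Rational(1, 2)), Pow(2, Rational(1, 2))), -171)) = Mul(-580, Add(Pow(22, Rational(1, 2)), -171)) = Mul(-580, Add(-171, Pow(22, Rational(1, 2)))) = Add(99180, Mul(-580, Pow(22, Rational(1, 2))))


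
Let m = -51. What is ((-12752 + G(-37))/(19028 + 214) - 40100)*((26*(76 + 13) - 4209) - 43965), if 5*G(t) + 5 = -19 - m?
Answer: 17693176585538/9621 ≈ 1.8390e+9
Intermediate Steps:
G(t) = 27/5 (G(t) = -1 + (-19 - 1*(-51))/5 = -1 + (-19 + 51)/5 = -1 + (⅕)*32 = -1 + 32/5 = 27/5)
((-12752 + G(-37))/(19028 + 214) - 40100)*((26*(76 + 13) - 4209) - 43965) = ((-12752 + 27/5)/(19028 + 214) - 40100)*((26*(76 + 13) - 4209) - 43965) = (-63733/5/19242 - 40100)*((26*89 - 4209) - 43965) = (-63733/5*1/19242 - 40100)*((2314 - 4209) - 43965) = (-63733/96210 - 40100)*(-1895 - 43965) = -3858084733/96210*(-45860) = 17693176585538/9621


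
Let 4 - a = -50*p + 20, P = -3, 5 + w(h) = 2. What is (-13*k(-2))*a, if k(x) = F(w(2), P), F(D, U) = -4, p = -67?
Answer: -175032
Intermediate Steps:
w(h) = -3 (w(h) = -5 + 2 = -3)
k(x) = -4
a = -3366 (a = 4 - (-50*(-67) + 20) = 4 - (3350 + 20) = 4 - 1*3370 = 4 - 3370 = -3366)
(-13*k(-2))*a = -13*(-4)*(-3366) = 52*(-3366) = -175032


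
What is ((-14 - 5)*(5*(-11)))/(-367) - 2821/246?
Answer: -1292377/90282 ≈ -14.315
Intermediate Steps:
((-14 - 5)*(5*(-11)))/(-367) - 2821/246 = -19*(-55)*(-1/367) - 2821*1/246 = 1045*(-1/367) - 2821/246 = -1045/367 - 2821/246 = -1292377/90282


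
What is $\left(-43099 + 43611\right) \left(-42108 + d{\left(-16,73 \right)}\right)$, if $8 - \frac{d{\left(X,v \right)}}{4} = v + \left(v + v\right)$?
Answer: $-21991424$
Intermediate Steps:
$d{\left(X,v \right)} = 32 - 12 v$ ($d{\left(X,v \right)} = 32 - 4 \left(v + \left(v + v\right)\right) = 32 - 4 \left(v + 2 v\right) = 32 - 4 \cdot 3 v = 32 - 12 v$)
$\left(-43099 + 43611\right) \left(-42108 + d{\left(-16,73 \right)}\right) = \left(-43099 + 43611\right) \left(-42108 + \left(32 - 876\right)\right) = 512 \left(-42108 + \left(32 - 876\right)\right) = 512 \left(-42108 - 844\right) = 512 \left(-42952\right) = -21991424$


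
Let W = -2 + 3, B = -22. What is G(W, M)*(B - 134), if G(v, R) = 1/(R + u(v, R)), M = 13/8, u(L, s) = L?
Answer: -416/7 ≈ -59.429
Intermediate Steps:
M = 13/8 (M = 13*(1/8) = 13/8 ≈ 1.6250)
W = 1
G(v, R) = 1/(R + v)
G(W, M)*(B - 134) = (-22 - 134)/(13/8 + 1) = -156/(21/8) = (8/21)*(-156) = -416/7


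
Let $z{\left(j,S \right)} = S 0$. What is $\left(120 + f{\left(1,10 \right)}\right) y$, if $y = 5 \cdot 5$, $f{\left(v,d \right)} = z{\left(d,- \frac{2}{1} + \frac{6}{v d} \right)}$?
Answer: $3000$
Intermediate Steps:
$z{\left(j,S \right)} = 0$
$f{\left(v,d \right)} = 0$
$y = 25$
$\left(120 + f{\left(1,10 \right)}\right) y = \left(120 + 0\right) 25 = 120 \cdot 25 = 3000$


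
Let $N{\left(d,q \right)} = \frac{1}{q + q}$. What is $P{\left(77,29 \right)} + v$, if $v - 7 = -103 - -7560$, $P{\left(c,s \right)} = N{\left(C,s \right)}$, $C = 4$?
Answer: $\frac{432913}{58} \approx 7464.0$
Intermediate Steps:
$N{\left(d,q \right)} = \frac{1}{2 q}$
$P{\left(c,s \right)} = \frac{1}{2 s}$
$v = 7464$ ($v = 7 - -7457 = 7 + \left(-103 + 7560\right) = 7 + 7457 = 7464$)
$P{\left(77,29 \right)} + v = \frac{1}{2 \cdot 29} + 7464 = \frac{1}{2} \cdot \frac{1}{29} + 7464 = \frac{1}{58} + 7464 = \frac{432913}{58}$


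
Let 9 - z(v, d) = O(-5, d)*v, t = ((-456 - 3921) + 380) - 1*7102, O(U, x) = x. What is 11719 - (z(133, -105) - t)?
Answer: -13354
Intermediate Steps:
t = -11099 (t = (-4377 + 380) - 7102 = -3997 - 7102 = -11099)
z(v, d) = 9 - d*v
11719 - (z(133, -105) - t) = 11719 - ((9 - 1*(-105)*133) - 1*(-11099)) = 11719 - ((9 + 13965) + 11099) = 11719 - (13974 + 11099) = 11719 - 1*25073 = 11719 - 25073 = -13354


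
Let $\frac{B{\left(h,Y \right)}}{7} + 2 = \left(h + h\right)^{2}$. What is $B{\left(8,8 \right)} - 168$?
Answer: $1610$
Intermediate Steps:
$B{\left(h,Y \right)} = -14 + 28 h^{2}$ ($B{\left(h,Y \right)} = -14 + 7 \left(h + h\right)^{2} = -14 + 7 \left(2 h\right)^{2} = -14 + 7 \cdot 4 h^{2} = -14 + 28 h^{2}$)
$B{\left(8,8 \right)} - 168 = \left(-14 + 28 \cdot 8^{2}\right) - 168 = \left(-14 + 28 \cdot 64\right) - 168 = \left(-14 + 1792\right) - 168 = 1778 - 168 = 1610$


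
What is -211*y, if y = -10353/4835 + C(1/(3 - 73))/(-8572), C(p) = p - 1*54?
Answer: 261383971967/580238680 ≈ 450.48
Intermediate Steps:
C(p) = -54 + p (C(p) = p - 54 = -54 + p)
y = -1238786597/580238680 (y = -10353/4835 + (-54 + 1/(3 - 73))/(-8572) = -10353*1/4835 + (-54 + 1/(-70))*(-1/8572) = -10353/4835 + (-54 - 1/70)*(-1/8572) = -10353/4835 - 3781/70*(-1/8572) = -10353/4835 + 3781/600040 = -1238786597/580238680 ≈ -2.1350)
-211*y = -211*(-1238786597/580238680) = 261383971967/580238680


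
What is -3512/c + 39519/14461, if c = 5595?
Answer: 170321773/80909295 ≈ 2.1051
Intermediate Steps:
-3512/c + 39519/14461 = -3512/5595 + 39519/14461 = 170321773/80909295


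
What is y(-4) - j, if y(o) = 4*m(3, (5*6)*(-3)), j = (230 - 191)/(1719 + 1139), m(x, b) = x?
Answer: 34257/2858 ≈ 11.986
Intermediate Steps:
j = 39/2858 ≈ 0.013646
y(o) = 12 (y(o) = 4*3 = 12)
y(-4) - j = 12 - 1*39/2858 = 12 - 39/2858 = 34257/2858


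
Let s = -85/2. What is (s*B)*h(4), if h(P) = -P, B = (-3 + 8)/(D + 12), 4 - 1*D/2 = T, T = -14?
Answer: 425/24 ≈ 17.708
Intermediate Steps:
D = 36 (D = 8 - 2*(-14) = 8 + 28 = 36)
s = -85/2 (s = -85*1/2 = -85/2 ≈ -42.500)
B = 5/48 (B = (-3 + 8)/(36 + 12) = 5/48 ≈ 0.10417)
(s*B)*h(4) = (-85/2*5/48)*(-1*4) = -425/96*(-4) = 425/24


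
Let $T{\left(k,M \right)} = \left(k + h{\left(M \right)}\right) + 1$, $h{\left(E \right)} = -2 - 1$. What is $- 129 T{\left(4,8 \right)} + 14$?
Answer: $-244$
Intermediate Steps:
$h{\left(E \right)} = -3$ ($h{\left(E \right)} = -2 - 1 = -3$)
$T{\left(k,M \right)} = -2 + k$ ($T{\left(k,M \right)} = \left(k - 3\right) + 1 = \left(-3 + k\right) + 1 = -2 + k$)
$- 129 T{\left(4,8 \right)} + 14 = - 129 \left(-2 + 4\right) + 14 = \left(-129\right) 2 + 14 = -258 + 14 = -244$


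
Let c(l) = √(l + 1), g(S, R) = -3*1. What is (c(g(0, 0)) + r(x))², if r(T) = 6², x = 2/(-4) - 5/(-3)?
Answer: (36 + I*√2)² ≈ 1294.0 + 101.82*I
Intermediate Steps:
g(S, R) = -3
c(l) = √(1 + l)
x = 7/6 (x = 2*(-¼) - 5*(-⅓) = -½ + 5/3 = 7/6 ≈ 1.1667)
r(T) = 36
(c(g(0, 0)) + r(x))² = (√(1 - 3) + 36)² = (√(-2) + 36)² = (I*√2 + 36)² = (36 + I*√2)²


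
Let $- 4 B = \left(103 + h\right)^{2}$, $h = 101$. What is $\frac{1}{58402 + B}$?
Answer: $\frac{1}{47998} \approx 2.0834 \cdot 10^{-5}$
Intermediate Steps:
$B = -10404$ ($B = - \frac{\left(103 + 101\right)^{2}}{4} = - \frac{204^{2}}{4} = \left(- \frac{1}{4}\right) 41616 = -10404$)
$\frac{1}{58402 + B} = \frac{1}{58402 - 10404} = \frac{1}{47998}$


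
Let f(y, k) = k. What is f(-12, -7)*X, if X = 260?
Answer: -1820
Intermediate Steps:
f(-12, -7)*X = -7*260 = -1820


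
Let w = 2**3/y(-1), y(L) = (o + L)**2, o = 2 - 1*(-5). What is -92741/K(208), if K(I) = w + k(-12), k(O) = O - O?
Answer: -834669/2 ≈ -4.1733e+5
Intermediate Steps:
o = 7 (o = 2 + 5 = 7)
y(L) = (7 + L)**2
k(O) = 0
w = 2/9 (w = 2**3/((7 - 1)**2) = 8/(6**2) = 8/36 = 8*(1/36) = 2/9 ≈ 0.22222)
K(I) = 2/9 (K(I) = 2/9 + 0 = 2/9)
-92741/K(208) = -92741/2/9 = -92741*9/2 = -834669/2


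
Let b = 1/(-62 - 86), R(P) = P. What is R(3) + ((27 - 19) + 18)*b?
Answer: 209/74 ≈ 2.8243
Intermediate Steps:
b = -1/148 (b = 1/(-148) = -1/148 ≈ -0.0067568)
R(3) + ((27 - 19) + 18)*b = 3 + ((27 - 19) + 18)*(-1/148) = 3 + (8 + 18)*(-1/148) = 3 + 26*(-1/148) = 3 - 13/74 = 209/74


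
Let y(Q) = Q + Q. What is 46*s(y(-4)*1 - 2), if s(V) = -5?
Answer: -230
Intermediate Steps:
y(Q) = 2*Q
46*s(y(-4)*1 - 2) = 46*(-5) = -230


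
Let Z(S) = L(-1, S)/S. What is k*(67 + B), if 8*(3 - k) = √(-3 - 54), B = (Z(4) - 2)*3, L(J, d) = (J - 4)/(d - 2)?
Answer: 1419/8 - 473*I*√57/64 ≈ 177.38 - 55.798*I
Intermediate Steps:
L(J, d) = (-4 + J)/(-2 + d)
Z(S) = -5/(S*(-2 + S)) (Z(S) = ((-4 - 1)/(-2 + S))/S = (-5/(-2 + S))/S = -5/(S*(-2 + S)))
B = -63/8 (B = (-5/(4*(-2 + 4)) - 2)*3 = (-5*¼/2 - 2)*3 = (-5*¼*½ - 2)*3 = (-5/8 - 2)*3 = -21/8*3 = -63/8 ≈ -7.8750)
k = 3 - I*√57/8 (k = 3 - √(-3 - 54)/8 = 3 - I*√57/8 ≈ 3.0 - 0.94373*I)
k*(67 + B) = (3 - I*√57/8)*(67 - 63/8) = (3 - I*√57/8)*(473/8) = 1419/8 - 473*I*√57/64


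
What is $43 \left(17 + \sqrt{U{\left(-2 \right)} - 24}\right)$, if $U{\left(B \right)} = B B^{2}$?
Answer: $731 + 172 i \sqrt{2} \approx 731.0 + 243.24 i$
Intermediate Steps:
$U{\left(B \right)} = B^{3}$
$43 \left(17 + \sqrt{U{\left(-2 \right)} - 24}\right) = 43 \left(17 + \sqrt{\left(-2\right)^{3} - 24}\right) = 43 \left(17 + \sqrt{-8 - 24}\right) = 43 \left(17 + \sqrt{-32}\right) = 43 \left(17 + 4 i \sqrt{2}\right) = 731 + 172 i \sqrt{2}$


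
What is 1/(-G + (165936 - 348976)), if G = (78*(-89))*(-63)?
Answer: -1/620386 ≈ -1.6119e-6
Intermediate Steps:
G = 437346 (G = -6942*(-63) = 437346)
1/(-G + (165936 - 348976)) = 1/(-1*437346 + (165936 - 348976)) = 1/(-437346 - 183040) = 1/(-620386) = -1/620386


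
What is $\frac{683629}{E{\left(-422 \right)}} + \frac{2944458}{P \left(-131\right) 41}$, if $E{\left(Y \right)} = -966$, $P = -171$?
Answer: $- \frac{3019461623}{4286058} \approx -704.48$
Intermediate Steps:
$\frac{683629}{E{\left(-422 \right)}} + \frac{2944458}{P \left(-131\right) 41} = \frac{683629}{-966} + \frac{2944458}{\left(-171\right) \left(-131\right) 41} = 683629 \left(- \frac{1}{966}\right) + \frac{2944458}{22401 \cdot 41} = - \frac{29723}{42} + \frac{2944458}{918441} = - \frac{29723}{42} + 2944458 \cdot \frac{1}{918441} = - \frac{29723}{42} + \frac{327162}{102049} = - \frac{3019461623}{4286058}$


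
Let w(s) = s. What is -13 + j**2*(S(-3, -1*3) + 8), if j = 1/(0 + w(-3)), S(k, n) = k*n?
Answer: -100/9 ≈ -11.111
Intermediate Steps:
j = -1/3 (j = 1/(0 - 3) = 1/(-3) = -1/3 ≈ -0.33333)
-13 + j**2*(S(-3, -1*3) + 8) = -13 + (-1/3)**2*(-(-3)*3 + 8) = -13 + (-3*(-3) + 8)/9 = -13 + (9 + 8)/9 = -13 + (1/9)*17 = -13 + 17/9 = -100/9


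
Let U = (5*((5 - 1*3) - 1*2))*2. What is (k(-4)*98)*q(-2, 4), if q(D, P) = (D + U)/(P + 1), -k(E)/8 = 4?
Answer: 6272/5 ≈ 1254.4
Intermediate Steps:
k(E) = -32 (k(E) = -8*4 = -32)
U = 0 (U = (5*((5 - 3) - 2))*2 = (5*(2 - 2))*2 = (5*0)*2 = 0*2 = 0)
q(D, P) = D/(1 + P) (q(D, P) = (D + 0)/(P + 1) = D/(1 + P))
(k(-4)*98)*q(-2, 4) = (-32*98)*(-2/(1 + 4)) = -(-6272)/5 = -3136*(-⅖) = 6272/5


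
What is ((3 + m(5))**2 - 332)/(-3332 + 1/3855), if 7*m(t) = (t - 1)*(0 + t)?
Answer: 56232885/629398091 ≈ 0.089344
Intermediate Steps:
m(t) = t*(-1 + t)/7 (m(t) = ((t - 1)*(0 + t))/7 = ((-1 + t)*t)/7 = (t*(-1 + t))/7 = t*(-1 + t)/7)
((3 + m(5))**2 - 332)/(-3332 + 1/3855) = ((3 + (1/7)*5*(-1 + 5))**2 - 332)/(-3332 + 1/3855) = ((3 + (1/7)*5*4)**2 - 332)/(-3332 + 1/3855) = ((3 + 20/7)**2 - 332)/(-12844859/3855) = ((41/7)**2 - 332)*(-3855/12844859) = (1681/49 - 332)*(-3855/12844859) = -14587/49*(-3855/12844859) = 56232885/629398091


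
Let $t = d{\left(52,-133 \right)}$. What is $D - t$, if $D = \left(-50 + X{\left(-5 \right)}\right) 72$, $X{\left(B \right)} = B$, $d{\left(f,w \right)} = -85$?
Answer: $-3875$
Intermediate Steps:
$t = -85$
$D = -3960$ ($D = \left(-50 - 5\right) 72 = \left(-55\right) 72 = -3960$)
$D - t = -3960 - -85 = -3960 + 85 = -3875$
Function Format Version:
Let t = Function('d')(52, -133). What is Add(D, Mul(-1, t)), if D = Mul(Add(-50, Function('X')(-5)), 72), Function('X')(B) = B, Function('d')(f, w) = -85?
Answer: -3875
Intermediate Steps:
t = -85
D = -3960 (D = Mul(Add(-50, -5), 72) = Mul(-55, 72) = -3960)
Add(D, Mul(-1, t)) = Add(-3960, Mul(-1, -85)) = Add(-3960, 85) = -3875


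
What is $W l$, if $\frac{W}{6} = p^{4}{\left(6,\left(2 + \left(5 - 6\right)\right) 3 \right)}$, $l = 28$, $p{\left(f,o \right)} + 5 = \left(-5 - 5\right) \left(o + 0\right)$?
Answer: $252105000$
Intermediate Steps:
$p{\left(f,o \right)} = -5 - 10 o$ ($p{\left(f,o \right)} = -5 + \left(-5 - 5\right) \left(o + 0\right) = -5 - 10 o$)
$W = 9003750$ ($W = 6 \left(-5 - 10 \left(2 + \left(5 - 6\right)\right) 3\right)^{4} = 6 \left(-5 - 10 \left(2 - 1\right) 3\right)^{4} = 6 \left(-5 - 10 \cdot 1 \cdot 3\right)^{4} = 6 \left(-5 - 30\right)^{4} = 6 \left(-35\right)^{4} = 6 \cdot 1500625 = 9003750$)
$W l = 9003750 \cdot 28 = 252105000$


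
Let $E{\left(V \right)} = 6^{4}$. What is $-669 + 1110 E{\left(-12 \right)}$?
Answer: $1437891$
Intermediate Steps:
$E{\left(V \right)} = 1296$
$-669 + 1110 E{\left(-12 \right)} = -669 + 1110 \cdot 1296 = -669 + 1438560 = 1437891$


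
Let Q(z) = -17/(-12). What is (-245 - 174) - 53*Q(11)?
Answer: -5929/12 ≈ -494.08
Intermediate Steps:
Q(z) = 17/12 (Q(z) = -17*(-1/12) = 17/12)
(-245 - 174) - 53*Q(11) = (-245 - 174) - 53*17/12 = -419 - 901/12 = -5929/12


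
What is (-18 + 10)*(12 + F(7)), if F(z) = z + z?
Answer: -208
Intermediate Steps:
F(z) = 2*z
(-18 + 10)*(12 + F(7)) = (-18 + 10)*(12 + 2*7) = -8*(12 + 14) = -8*26 = -208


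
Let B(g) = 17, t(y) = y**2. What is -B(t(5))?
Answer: -17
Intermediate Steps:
-B(t(5)) = -1*17 = -17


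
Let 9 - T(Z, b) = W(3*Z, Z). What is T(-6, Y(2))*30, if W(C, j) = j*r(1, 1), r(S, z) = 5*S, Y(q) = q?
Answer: 1170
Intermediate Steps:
W(C, j) = 5*j (W(C, j) = j*(5*1) = j*5 = 5*j)
T(Z, b) = 9 - 5*Z
T(-6, Y(2))*30 = (9 - 5*(-6))*30 = (9 + 30)*30 = 39*30 = 1170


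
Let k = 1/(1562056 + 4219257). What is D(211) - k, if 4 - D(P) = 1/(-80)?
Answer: 1855801393/462505040 ≈ 4.0125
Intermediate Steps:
D(P) = 321/80 (D(P) = 4 - 1/(-80) = 4 - 1*(-1/80) = 4 + 1/80 = 321/80)
k = 1/5781313 ≈ 1.7297e-7
D(211) - k = 321/80 - 1*1/5781313 = 321/80 - 1/5781313 = 1855801393/462505040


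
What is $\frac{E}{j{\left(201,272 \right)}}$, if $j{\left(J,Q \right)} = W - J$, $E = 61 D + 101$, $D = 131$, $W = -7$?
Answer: $- \frac{2023}{52} \approx -38.904$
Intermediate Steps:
$E = 8092$ ($E = 61 \cdot 131 + 101 = 7991 + 101 = 8092$)
$j{\left(J,Q \right)} = -7 - J$
$\frac{E}{j{\left(201,272 \right)}} = \frac{8092}{-7 - 201} = \frac{8092}{-208} = 8092 \left(- \frac{1}{208}\right) = - \frac{2023}{52}$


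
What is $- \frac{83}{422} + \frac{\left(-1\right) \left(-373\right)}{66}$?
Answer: $\frac{37982}{6963} \approx 5.4548$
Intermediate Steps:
$- \frac{83}{422} + \frac{\left(-1\right) \left(-373\right)}{66} = \left(-83\right) \frac{1}{422} + 373 \cdot \frac{1}{66} = - \frac{83}{422} + \frac{373}{66} = \frac{37982}{6963}$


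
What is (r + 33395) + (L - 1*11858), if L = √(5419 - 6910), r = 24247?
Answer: 45784 + I*√1491 ≈ 45784.0 + 38.613*I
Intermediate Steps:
L = I*√1491 (L = √(-1491) = I*√1491 ≈ 38.613*I)
(r + 33395) + (L - 1*11858) = (24247 + 33395) + (I*√1491 - 1*11858) = 57642 + (I*√1491 - 11858) = 57642 + (-11858 + I*√1491) = 45784 + I*√1491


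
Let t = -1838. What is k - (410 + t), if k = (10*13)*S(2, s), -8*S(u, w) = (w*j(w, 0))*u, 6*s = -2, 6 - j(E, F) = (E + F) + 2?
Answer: 26549/18 ≈ 1474.9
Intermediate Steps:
j(E, F) = 4 - E - F (j(E, F) = 6 - ((E + F) + 2) = 6 - (2 + E + F) = 6 + (-2 - E - F) = 4 - E - F)
s = -⅓ (s = (⅙)*(-2) = -⅓ ≈ -0.33333)
S(u, w) = -u*w*(4 - w)/8 (S(u, w) = -w*(4 - w - 1*0)*u/8 = -w*(4 - w + 0)*u/8 = -w*(4 - w)*u/8 = -u*w*(4 - w)/8)
k = 845/18 (k = (10*13)*((⅛)*2*(-⅓)*(-4 - ⅓)) = 130*((⅛)*2*(-⅓)*(-13/3)) = 130*(13/36) = 845/18 ≈ 46.944)
k - (410 + t) = 845/18 - (410 - 1838) = 845/18 - 1*(-1428) = 845/18 + 1428 = 26549/18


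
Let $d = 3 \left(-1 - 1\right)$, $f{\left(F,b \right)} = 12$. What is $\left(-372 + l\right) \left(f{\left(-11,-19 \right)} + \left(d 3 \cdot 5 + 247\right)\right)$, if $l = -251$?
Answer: $-105287$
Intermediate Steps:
$d = -6$ ($d = 3 \left(-2\right) = -6$)
$\left(-372 + l\right) \left(f{\left(-11,-19 \right)} + \left(d 3 \cdot 5 + 247\right)\right) = \left(-372 - 251\right) \left(12 + \left(\left(-6\right) 3 \cdot 5 + 247\right)\right) = - 623 \left(12 + \left(\left(-18\right) 5 + 247\right)\right) = - 623 \left(12 + \left(-90 + 247\right)\right) = - 623 \left(12 + 157\right) = \left(-623\right) 169 = -105287$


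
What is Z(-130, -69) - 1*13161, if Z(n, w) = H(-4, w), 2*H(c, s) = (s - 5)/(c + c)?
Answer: -105251/8 ≈ -13156.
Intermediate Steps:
H(c, s) = (-5 + s)/(4*c) (H(c, s) = ((s - 5)/(c + c))/2 = ((-5 + s)/((2*c)))/2 = ((-5 + s)*(1/(2*c)))/2 = ((-5 + s)/(2*c))/2 = (-5 + s)/(4*c))
Z(n, w) = 5/16 - w/16 (Z(n, w) = (¼)*(-5 + w)/(-4) = (¼)*(-¼)*(-5 + w) = 5/16 - w/16)
Z(-130, -69) - 1*13161 = (5/16 - 1/16*(-69)) - 1*13161 = (5/16 + 69/16) - 13161 = 37/8 - 13161 = -105251/8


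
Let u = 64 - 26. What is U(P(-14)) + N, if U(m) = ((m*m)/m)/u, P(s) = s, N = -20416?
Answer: -387911/19 ≈ -20416.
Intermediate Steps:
u = 38
U(m) = m/38 (U(m) = ((m*m)/m)/38 = (m**2/m)*(1/38) = m*(1/38) = m/38)
U(P(-14)) + N = (1/38)*(-14) - 20416 = -7/19 - 20416 = -387911/19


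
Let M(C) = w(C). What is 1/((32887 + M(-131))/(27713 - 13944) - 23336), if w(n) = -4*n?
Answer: -1967/45897139 ≈ -4.2857e-5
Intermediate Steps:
M(C) = -4*C
1/((32887 + M(-131))/(27713 - 13944) - 23336) = 1/((32887 - 4*(-131))/(27713 - 13944) - 23336) = 1/((32887 + 524)/13769 - 23336) = 1/(33411*(1/13769) - 23336) = 1/(4773/1967 - 23336) = 1/(-45897139/1967) = -1967/45897139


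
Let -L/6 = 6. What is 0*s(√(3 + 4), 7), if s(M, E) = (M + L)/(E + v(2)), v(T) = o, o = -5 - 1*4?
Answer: 0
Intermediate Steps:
o = -9 (o = -5 - 4 = -9)
v(T) = -9
L = -36 (L = -6*6 = -36)
s(M, E) = (-36 + M)/(-9 + E) (s(M, E) = (M - 36)/(E - 9) = (-36 + M)/(-9 + E))
0*s(√(3 + 4), 7) = 0*((-36 + √(3 + 4))/(-9 + 7)) = 0*((-36 + √7)/(-2)) = 0*(-(-36 + √7)/2) = 0*(18 - √7/2) = 0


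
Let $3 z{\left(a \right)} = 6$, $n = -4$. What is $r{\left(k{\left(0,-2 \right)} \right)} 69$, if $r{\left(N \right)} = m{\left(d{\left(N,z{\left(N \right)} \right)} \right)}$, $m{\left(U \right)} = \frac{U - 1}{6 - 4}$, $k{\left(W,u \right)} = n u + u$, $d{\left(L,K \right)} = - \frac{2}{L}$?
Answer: $-46$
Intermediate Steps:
$z{\left(a \right)} = 2$ ($z{\left(a \right)} = \frac{1}{3} \cdot 6 = 2$)
$k{\left(W,u \right)} = - 3 u$ ($k{\left(W,u \right)} = - 4 u + u = - 3 u$)
$m{\left(U \right)} = - \frac{1}{2} + \frac{U}{2}$ ($m{\left(U \right)} = \frac{-1 + U}{2} = \left(-1 + U\right) \frac{1}{2} = - \frac{1}{2} + \frac{U}{2}$)
$r{\left(N \right)} = - \frac{1}{2} - \frac{1}{N}$ ($r{\left(N \right)} = - \frac{1}{2} + \frac{\left(-2\right) \frac{1}{N}}{2} = - \frac{1}{2} - \frac{1}{N}$)
$r{\left(k{\left(0,-2 \right)} \right)} 69 = \frac{-2 - \left(-3\right) \left(-2\right)}{2 \left(\left(-3\right) \left(-2\right)\right)} 69 = \frac{-2 - 6}{2 \cdot 6} \cdot 69 = \frac{1}{2} \cdot \frac{1}{6} \left(-2 - 6\right) 69 = \frac{1}{2} \cdot \frac{1}{6} \left(-8\right) 69 = \left(- \frac{2}{3}\right) 69 = -46$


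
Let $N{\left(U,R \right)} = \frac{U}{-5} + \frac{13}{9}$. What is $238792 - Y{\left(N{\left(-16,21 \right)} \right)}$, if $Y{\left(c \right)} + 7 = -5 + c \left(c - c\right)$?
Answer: $238804$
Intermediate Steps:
$N{\left(U,R \right)} = \frac{13}{9} - \frac{U}{5}$ ($N{\left(U,R \right)} = U \left(- \frac{1}{5}\right) + 13 \cdot \frac{1}{9} = - \frac{U}{5} + \frac{13}{9} = \frac{13}{9} - \frac{U}{5}$)
$Y{\left(c \right)} = -12$ ($Y{\left(c \right)} = -7 + \left(-5 + c \left(c - c\right)\right) = -7 + \left(-5 + c 0\right) = -7 + \left(-5 + 0\right) = -7 - 5 = -12$)
$238792 - Y{\left(N{\left(-16,21 \right)} \right)} = 238792 - -12 = 238792 + 12 = 238804$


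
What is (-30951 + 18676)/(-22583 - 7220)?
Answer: 12275/29803 ≈ 0.41187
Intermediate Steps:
(-30951 + 18676)/(-22583 - 7220) = -12275/(-29803) = -12275*(-1/29803) = 12275/29803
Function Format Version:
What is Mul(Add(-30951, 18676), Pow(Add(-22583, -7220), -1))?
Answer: Rational(12275, 29803) ≈ 0.41187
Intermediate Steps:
Mul(Add(-30951, 18676), Pow(Add(-22583, -7220), -1)) = Mul(-12275, Pow(-29803, -1)) = Mul(-12275, Rational(-1, 29803)) = Rational(12275, 29803)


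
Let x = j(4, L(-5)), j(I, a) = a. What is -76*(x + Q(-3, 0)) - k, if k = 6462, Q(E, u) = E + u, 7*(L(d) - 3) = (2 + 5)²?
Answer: -6994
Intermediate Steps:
L(d) = 10 (L(d) = 3 + (2 + 5)²/7 = 3 + (⅐)*7² = 3 + (⅐)*49 = 3 + 7 = 10)
x = 10
-76*(x + Q(-3, 0)) - k = -76*(10 + (-3 + 0)) - 1*6462 = -76*(10 - 3) - 6462 = -76*7 - 6462 = -532 - 6462 = -6994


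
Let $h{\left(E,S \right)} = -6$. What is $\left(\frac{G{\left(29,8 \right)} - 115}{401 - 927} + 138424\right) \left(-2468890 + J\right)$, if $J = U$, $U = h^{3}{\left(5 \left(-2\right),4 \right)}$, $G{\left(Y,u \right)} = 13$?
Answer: $- \frac{89889194036678}{263} \approx -3.4178 \cdot 10^{11}$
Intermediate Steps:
$U = -216$ ($U = \left(-6\right)^{3} = -216$)
$J = -216$
$\left(\frac{G{\left(29,8 \right)} - 115}{401 - 927} + 138424\right) \left(-2468890 + J\right) = \left(\frac{13 - 115}{401 - 927} + 138424\right) \left(-2468890 - 216\right) = \left(\frac{1}{-526} \left(-102\right) + 138424\right) \left(-2469106\right) = \left(\left(- \frac{1}{526}\right) \left(-102\right) + 138424\right) \left(-2469106\right) = \left(\frac{51}{263} + 138424\right) \left(-2469106\right) = \frac{36405563}{263} \left(-2469106\right) = - \frac{89889194036678}{263}$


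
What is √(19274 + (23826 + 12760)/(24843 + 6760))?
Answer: 2*√235354494/221 ≈ 138.83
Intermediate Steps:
√(19274 + (23826 + 12760)/(24843 + 6760)) = √(19274 + 36586/31603) = √(19274 + 36586*(1/31603)) = √(19274 + 3326/2873) = √(55377528/2873) = 2*√235354494/221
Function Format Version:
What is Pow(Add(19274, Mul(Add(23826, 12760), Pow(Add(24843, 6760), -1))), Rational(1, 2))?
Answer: Mul(Rational(2, 221), Pow(235354494, Rational(1, 2))) ≈ 138.83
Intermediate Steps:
Pow(Add(19274, Mul(Add(23826, 12760), Pow(Add(24843, 6760), -1))), Rational(1, 2)) = Pow(Add(19274, Mul(36586, Pow(31603, -1))), Rational(1, 2)) = Pow(Add(19274, Mul(36586, Rational(1, 31603))), Rational(1, 2)) = Pow(Add(19274, Rational(3326, 2873)), Rational(1, 2)) = Pow(Rational(55377528, 2873), Rational(1, 2)) = Mul(Rational(2, 221), Pow(235354494, Rational(1, 2)))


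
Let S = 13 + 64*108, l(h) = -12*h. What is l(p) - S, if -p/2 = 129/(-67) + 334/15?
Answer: -2156331/335 ≈ -6436.8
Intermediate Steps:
p = -40886/1005 (p = -2*(129/(-67) + 334/15) = -2*(129*(-1/67) + 334*(1/15)) = -2*(-129/67 + 334/15) = -2*20443/1005 = -40886/1005 ≈ -40.683)
S = 6925 (S = 13 + 6912 = 6925)
l(p) - S = -12*(-40886/1005) - 1*6925 = 163544/335 - 6925 = -2156331/335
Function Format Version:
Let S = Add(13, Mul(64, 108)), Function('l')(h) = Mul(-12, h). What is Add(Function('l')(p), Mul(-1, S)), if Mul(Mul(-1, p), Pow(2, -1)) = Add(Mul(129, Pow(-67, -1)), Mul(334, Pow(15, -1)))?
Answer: Rational(-2156331, 335) ≈ -6436.8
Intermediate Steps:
p = Rational(-40886, 1005) (p = Mul(-2, Add(Mul(129, Pow(-67, -1)), Mul(334, Pow(15, -1)))) = Mul(-2, Add(Mul(129, Rational(-1, 67)), Mul(334, Rational(1, 15)))) = Mul(-2, Add(Rational(-129, 67), Rational(334, 15))) = Mul(-2, Rational(20443, 1005)) = Rational(-40886, 1005) ≈ -40.683)
S = 6925 (S = Add(13, 6912) = 6925)
Add(Function('l')(p), Mul(-1, S)) = Add(Mul(-12, Rational(-40886, 1005)), Mul(-1, 6925)) = Add(Rational(163544, 335), -6925) = Rational(-2156331, 335)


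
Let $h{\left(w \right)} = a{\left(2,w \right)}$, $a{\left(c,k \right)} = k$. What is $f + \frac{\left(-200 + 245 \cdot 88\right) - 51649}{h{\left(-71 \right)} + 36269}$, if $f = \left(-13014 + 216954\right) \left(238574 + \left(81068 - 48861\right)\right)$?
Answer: $\frac{1998964946283431}{36198} \approx 5.5223 \cdot 10^{10}$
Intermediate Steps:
$h{\left(w \right)} = w$
$f = 55223077140$ ($f = 203940 \left(238574 + \left(81068 - 48861\right)\right) = 203940 \left(238574 + 32207\right) = 203940 \cdot 270781 = 55223077140$)
$f + \frac{\left(-200 + 245 \cdot 88\right) - 51649}{h{\left(-71 \right)} + 36269} = 55223077140 + \frac{\left(-200 + 245 \cdot 88\right) - 51649}{-71 + 36269} = 55223077140 + \frac{\left(-200 + 21560\right) - 51649}{36198} = 55223077140 + \left(21360 - 51649\right) \frac{1}{36198} = 55223077140 - \frac{30289}{36198} = \frac{1998964946283431}{36198}$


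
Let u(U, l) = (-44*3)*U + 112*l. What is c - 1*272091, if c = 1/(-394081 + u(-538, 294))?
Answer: -78943666468/290137 ≈ -2.7209e+5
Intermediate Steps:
u(U, l) = -132*U + 112*l
c = -1/290137 (c = 1/(-394081 + (-132*(-538) + 112*294)) = 1/(-394081 + (71016 + 32928)) = 1/(-394081 + 103944) = 1/(-290137) = -1/290137 ≈ -3.4466e-6)
c - 1*272091 = -1/290137 - 1*272091 = -1/290137 - 272091 = -78943666468/290137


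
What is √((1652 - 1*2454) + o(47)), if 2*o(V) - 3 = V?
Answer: I*√777 ≈ 27.875*I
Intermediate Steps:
o(V) = 3/2 + V/2
√((1652 - 1*2454) + o(47)) = √((1652 - 1*2454) + (3/2 + (½)*47)) = √((1652 - 2454) + (3/2 + 47/2)) = √(-802 + 25) = √(-777) = I*√777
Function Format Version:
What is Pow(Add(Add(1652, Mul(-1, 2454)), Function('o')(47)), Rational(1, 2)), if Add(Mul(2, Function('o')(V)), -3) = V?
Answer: Mul(I, Pow(777, Rational(1, 2))) ≈ Mul(27.875, I)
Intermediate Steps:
Function('o')(V) = Add(Rational(3, 2), Mul(Rational(1, 2), V))
Pow(Add(Add(1652, Mul(-1, 2454)), Function('o')(47)), Rational(1, 2)) = Pow(Add(Add(1652, Mul(-1, 2454)), Add(Rational(3, 2), Mul(Rational(1, 2), 47))), Rational(1, 2)) = Pow(Add(Add(1652, -2454), Add(Rational(3, 2), Rational(47, 2))), Rational(1, 2)) = Pow(Add(-802, 25), Rational(1, 2)) = Pow(-777, Rational(1, 2)) = Mul(I, Pow(777, Rational(1, 2)))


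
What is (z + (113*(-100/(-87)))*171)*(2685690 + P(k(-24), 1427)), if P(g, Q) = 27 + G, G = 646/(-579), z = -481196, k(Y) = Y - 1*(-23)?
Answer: -20698350742296248/16791 ≈ -1.2327e+12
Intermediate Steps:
k(Y) = 23 + Y (k(Y) = Y + 23 = 23 + Y)
G = -646/579 (G = 646*(-1/579) = -646/579 ≈ -1.1157)
P(g, Q) = 14987/579 (P(g, Q) = 27 - 646/579 = 14987/579)
(z + (113*(-100/(-87)))*171)*(2685690 + P(k(-24), 1427)) = (-481196 + (113*(-100/(-87)))*171)*(2685690 + 14987/579) = (-481196 + (113*(-100*(-1/87)))*171)*(1555029497/579) = (-481196 + (113*(100/87))*171)*(1555029497/579) = (-481196 + (11300/87)*171)*(1555029497/579) = (-481196 + 644100/29)*(1555029497/579) = -13310584/29*1555029497/579 = -20698350742296248/16791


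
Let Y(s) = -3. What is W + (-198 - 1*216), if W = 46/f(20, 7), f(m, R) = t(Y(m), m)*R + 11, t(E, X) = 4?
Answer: -16100/39 ≈ -412.82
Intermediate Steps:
f(m, R) = 11 + 4*R (f(m, R) = 4*R + 11 = 11 + 4*R)
W = 46/39 (W = 46/(11 + 4*7) = 46/(11 + 28) = 46/39 ≈ 1.1795)
W + (-198 - 1*216) = 46/39 + (-198 - 1*216) = 46/39 + (-198 - 216) = 46/39 - 414 = -16100/39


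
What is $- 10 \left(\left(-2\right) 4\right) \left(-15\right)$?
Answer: $-1200$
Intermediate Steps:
$- 10 \left(\left(-2\right) 4\right) \left(-15\right) = \left(-10\right) \left(-8\right) \left(-15\right) = 80 \left(-15\right) = -1200$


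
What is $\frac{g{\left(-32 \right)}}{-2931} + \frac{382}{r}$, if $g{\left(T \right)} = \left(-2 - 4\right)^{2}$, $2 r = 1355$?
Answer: $\frac{730168}{1323835} \approx 0.55155$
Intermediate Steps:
$r = \frac{1355}{2}$ ($r = \frac{1}{2} \cdot 1355 = \frac{1355}{2} \approx 677.5$)
$g{\left(T \right)} = 36$ ($g{\left(T \right)} = \left(-6\right)^{2} = 36$)
$\frac{g{\left(-32 \right)}}{-2931} + \frac{382}{r} = \frac{36}{-2931} + \frac{382}{\frac{1355}{2}} = 36 \left(- \frac{1}{2931}\right) + 382 \cdot \frac{2}{1355} = - \frac{12}{977} + \frac{764}{1355} = \frac{730168}{1323835}$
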